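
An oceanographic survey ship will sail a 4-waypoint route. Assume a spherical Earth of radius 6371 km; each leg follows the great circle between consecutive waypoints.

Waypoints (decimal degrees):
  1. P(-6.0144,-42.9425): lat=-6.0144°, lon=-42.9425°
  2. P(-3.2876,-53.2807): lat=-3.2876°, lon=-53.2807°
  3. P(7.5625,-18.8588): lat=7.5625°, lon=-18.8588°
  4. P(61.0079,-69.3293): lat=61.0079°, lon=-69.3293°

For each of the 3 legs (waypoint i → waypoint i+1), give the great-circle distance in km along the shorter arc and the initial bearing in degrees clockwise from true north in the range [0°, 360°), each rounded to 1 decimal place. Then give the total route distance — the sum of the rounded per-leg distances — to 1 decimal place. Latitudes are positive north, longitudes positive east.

Leg 1: dist=1185.1 km, bearing=284.4°
Leg 2: dist=4005.1 km, bearing=72.4°
Leg 3: dist=7239.6 km, bearing=335.7°
Total: 12429.8 km

Leg 1: φ1=-0.1049711, φ2=-0.0573794, Δφ=0.0475916, Δλ=-0.1804356 rad; a=sin²(Δφ/2)+cosφ1·cosφ2·sin²(Δλ/2)=0.0086253640; c=2·atan2(√a, √(1-a))=0.186013738; dist=6371·c=1185.094 ≈ 1185.1 km; running total=1185.1 km
Leg 1 bearing: y=sinΔλ·cosφ2=-0.17916280, x=cosφ1·sinφ2-sinφ1·cosφ2·cosΔλ=0.04587546; θ=atan2(y, x)=-75.6377° <0 so +360° → 284.3623° ≈ 284.4°
Leg 2: φ1=-0.0573794, φ2=0.1319905, Δφ=0.1893700, Δλ=0.6007755 rad; a=sin²(Δφ/2)+cosφ1·cosφ2·sin²(Δλ/2)=0.0955853757; c=2·atan2(√a, √(1-a))=0.628637873; dist=6371·c=4005.052 ≈ 4005.1 km; running total=5190.2 km
Leg 2 bearing: y=sinΔλ·cosφ2=0.56036545, x=cosφ1·sinφ2-sinφ1·cosφ2·cosΔλ=0.17828574; θ=atan2(y, x)=72.3510° ≈ 72.4°
Leg 3: φ1=0.1319905, φ2=1.0647887, Δφ=0.9327982, Δλ=-0.8808764 rad; a=sin²(Δφ/2)+cosφ1·cosφ2·sin²(Δλ/2)=0.2895376220; c=2·atan2(√a, √(1-a))=1.136331778; dist=6371·c=7239.570 ≈ 7239.6 km; running total=12429.8 km
Leg 3 bearing: y=sinΔλ·cosφ2=-0.37383918, x=cosφ1·sinφ2-sinφ1·cosφ2·cosΔλ=0.82647844; θ=atan2(y, x)=-24.3386° <0 so +360° → 335.6614° ≈ 335.7°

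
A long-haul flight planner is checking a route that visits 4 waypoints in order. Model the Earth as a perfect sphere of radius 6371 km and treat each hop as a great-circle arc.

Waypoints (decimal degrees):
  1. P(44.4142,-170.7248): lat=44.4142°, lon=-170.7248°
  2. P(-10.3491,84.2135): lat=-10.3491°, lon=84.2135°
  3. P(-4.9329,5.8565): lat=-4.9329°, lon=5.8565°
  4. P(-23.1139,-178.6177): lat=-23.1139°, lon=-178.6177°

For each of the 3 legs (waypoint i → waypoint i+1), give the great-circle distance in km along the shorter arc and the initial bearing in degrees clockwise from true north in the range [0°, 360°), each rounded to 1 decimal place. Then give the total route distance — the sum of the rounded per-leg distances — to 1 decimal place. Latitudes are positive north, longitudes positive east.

Leg 1: dist=12004.4 km, bearing=273.0°
Leg 2: dist=8638.5 km, bearing=267.2°
Leg 3: dist=16858.8 km, bearing=171.3°
Total: 37501.7 km

Leg 1: φ1=0.7751740, φ2=-0.1806259, Δφ=-0.9557999, Δλ=4.4495127 rad; a=sin²(Δφ/2)+cosφ1·cosφ2·sin²(Δλ/2)=0.6541602264; c=2·atan2(√a, √(1-a))=1.884223292; dist=6371·c=12004.387 ≈ 12004.4 km; running total=12004.4 km
Leg 1 bearing: y=sinΔλ·cosφ2=-0.94993688, x=cosφ1·sinφ2-sinφ1·cosφ2·cosΔλ=0.05058078; θ=atan2(y, x)=-86.9521° <0 so +360° → 273.0479° ≈ 273.0°
Leg 2: φ1=-0.1806259, φ2=-0.0860953, Δφ=0.0945305, Δλ=-1.3675876 rad; a=sin²(Δφ/2)+cosφ1·cosφ2·sin²(Δλ/2)=0.3933789959; c=2·atan2(√a, √(1-a))=1.355904230; dist=6371·c=8638.466 ≈ 8638.5 km; running total=20642.9 km
Leg 2 bearing: y=sinΔλ·cosφ2=-0.97579636, x=cosφ1·sinφ2-sinφ1·cosφ2·cosΔλ=-0.04846963; θ=atan2(y, x)=-92.8437° <0 so +360° → 267.1563° ≈ 267.2°
Leg 3: φ1=-0.0860953, φ2=-0.4034137, Δφ=-0.3173183, Δλ=-3.2196822 rad; a=sin²(Δφ/2)+cosφ1·cosφ2·sin²(Δλ/2)=0.9398857001; c=2·atan2(√a, √(1-a))=2.646177452; dist=6371·c=16858.797 ≈ 16858.8 km; running total=37501.7 km
Leg 3 bearing: y=sinΔλ·cosφ2=0.07174801, x=cosφ1·sinφ2-sinφ1·cosφ2·cosΔλ=-0.46995160; θ=atan2(y, x)=171.3196° ≈ 171.3°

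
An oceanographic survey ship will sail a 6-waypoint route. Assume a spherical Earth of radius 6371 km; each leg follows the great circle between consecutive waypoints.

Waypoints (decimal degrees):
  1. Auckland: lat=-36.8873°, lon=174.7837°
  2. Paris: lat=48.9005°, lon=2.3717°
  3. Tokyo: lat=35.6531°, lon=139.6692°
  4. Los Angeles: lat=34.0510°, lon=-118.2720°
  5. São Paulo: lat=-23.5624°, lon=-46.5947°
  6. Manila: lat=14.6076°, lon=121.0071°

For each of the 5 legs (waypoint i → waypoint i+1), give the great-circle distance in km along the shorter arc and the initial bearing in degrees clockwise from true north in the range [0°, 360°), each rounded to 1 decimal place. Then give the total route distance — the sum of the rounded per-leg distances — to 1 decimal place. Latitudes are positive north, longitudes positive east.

Leg 1: φ1=-0.6438048, φ2=0.8534747, Δφ=1.4972796, Δλ=-3.0091571 rad; a=sin²(Δφ/2)+cosφ1·cosφ2·sin²(Δλ/2)=0.9867477887; c=2·atan2(√a, √(1-a))=2.910844575; dist=6371·c=18544.991 ≈ 18545.0 km; running total=18545.0 km
Leg 1 bearing: y=sinΔλ·cosφ2=-0.08680474, x=cosφ1·sinφ2-sinφ1·cosφ2·cosΔλ=0.21159229; θ=atan2(y, x)=-22.3057° <0 so +360° → 337.6943° ≈ 337.7°
Leg 2: φ1=0.8534747, φ2=0.6222640, Δφ=-0.2312107, Δλ=2.3962934 rad; a=sin²(Δφ/2)+cosφ1·cosφ2·sin²(Δλ/2)=0.4766513960; c=2·atan2(√a, √(1-a))=1.524082131; dist=6371·c=9709.927 ≈ 9709.9 km; running total=28254.9 km
Leg 2 bearing: y=sinΔλ·cosφ2=0.55107210, x=cosφ1·sinφ2-sinφ1·cosφ2·cosΔλ=0.83314999; θ=atan2(y, x)=33.4819° ≈ 33.5°
Leg 3: φ1=0.6222640, φ2=0.5943021, Δφ=-0.0279619, Δλ=-4.5019232 rad; a=sin²(Δφ/2)+cosφ1·cosφ2·sin²(Δλ/2)=0.4071398424; c=2·atan2(√a, √(1-a))=1.383991447; dist=6371·c=8817.410 ≈ 8817.4 km; running total=37072.3 km
Leg 3 bearing: y=sinΔλ·cosφ2=0.81025671, x=cosφ1·sinφ2-sinφ1·cosφ2·cosΔλ=0.55587052; θ=atan2(y, x)=55.5482° ≈ 55.5°
Leg 4: φ1=0.5943021, φ2=-0.4112415, Δφ=-1.0055435, Δλ=1.2510049 rad; a=sin²(Δφ/2)+cosφ1·cosφ2·sin²(Δλ/2)=0.4925402397; c=2·atan2(√a, √(1-a))=1.555876253; dist=6371·c=9912.488 ≈ 9912.5 km; running total=46984.8 km
Leg 4 bearing: y=sinΔλ·cosφ2=0.87015328, x=cosφ1·sinφ2-sinφ1·cosφ2·cosΔλ=-0.49255526; θ=atan2(y, x)=119.5123° ≈ 119.5°
Leg 5: φ1=-0.4112415, φ2=0.2549507, Δφ=0.6661922, Δλ=2.9252032 rad; a=sin²(Δφ/2)+cosφ1·cosφ2·sin²(Δλ/2)=0.9835629149; c=2·atan2(√a, √(1-a))=2.884470564; dist=6371·c=18376.962 ≈ 18377.0 km; running total=65361.8 km
Leg 5 bearing: y=sinΔλ·cosφ2=0.20776447, x=cosφ1·sinφ2-sinφ1·cosφ2·cosΔλ=-0.14663408; θ=atan2(y, x)=125.2133° ≈ 125.2°

Leg 1: dist=18545.0 km, bearing=337.7°
Leg 2: dist=9709.9 km, bearing=33.5°
Leg 3: dist=8817.4 km, bearing=55.5°
Leg 4: dist=9912.5 km, bearing=119.5°
Leg 5: dist=18377.0 km, bearing=125.2°
Total: 65361.8 km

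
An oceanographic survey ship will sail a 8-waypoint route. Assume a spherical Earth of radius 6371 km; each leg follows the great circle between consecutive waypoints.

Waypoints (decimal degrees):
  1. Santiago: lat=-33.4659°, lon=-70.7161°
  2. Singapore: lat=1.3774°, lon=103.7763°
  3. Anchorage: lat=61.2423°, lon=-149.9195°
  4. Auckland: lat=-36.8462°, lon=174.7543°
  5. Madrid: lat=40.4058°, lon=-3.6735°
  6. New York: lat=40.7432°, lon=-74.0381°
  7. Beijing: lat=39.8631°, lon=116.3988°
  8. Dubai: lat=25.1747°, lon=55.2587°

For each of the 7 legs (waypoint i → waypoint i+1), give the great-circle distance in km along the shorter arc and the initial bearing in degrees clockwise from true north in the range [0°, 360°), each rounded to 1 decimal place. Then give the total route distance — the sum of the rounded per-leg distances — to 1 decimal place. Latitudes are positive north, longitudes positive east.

Leg 1: dist=16401.1 km, bearing=169.7°
Leg 2: dist=10735.1 km, bearing=27.7°
Leg 3: dist=11365.9 km, bearing=208.3°
Leg 4: dist=19596.4 km, bearing=341.4°
Leg 5: dist=5771.9 km, bearing=294.9°
Leg 6: dist=10990.0 km, bearing=351.9°
Leg 7: dist=5844.3 km, bearing=273.4°
Total: 80704.7 km

Leg 1: φ1=-0.5840901, φ2=0.0240402, Δφ=0.6081303, Δλ=3.0454669 rad; a=sin²(Δφ/2)+cosφ1·cosφ2·sin²(Δλ/2)=0.9216892530; c=2·atan2(√a, √(1-a))=2.574336564; dist=6371·c=16401.098 ≈ 16401.1 km; running total=16401.1 km
Leg 1 bearing: y=sinΔλ·cosφ2=0.09595005, x=cosφ1·sinφ2-sinφ1·cosφ2·cosΔλ=-0.52868354; θ=atan2(y, x)=169.7134° ≈ 169.7°
Leg 2: φ1=0.0240402, φ2=1.0688798, Δφ=1.0448396, Δλ=-4.4278270 rad; a=sin²(Δφ/2)+cosφ1·cosφ2·sin²(Δλ/2)=0.5569761765; c=2·atan2(√a, √(1-a))=1.684996747; dist=6371·c=10735.114 ≈ 10735.1 km; running total=27136.2 km
Leg 2 bearing: y=sinΔλ·cosφ2=0.46175875, x=cosφ1·sinφ2-sinφ1·cosφ2·cosΔλ=0.87965545; θ=atan2(y, x)=27.6964° ≈ 27.7°
Leg 3: φ1=1.0688798, φ2=-0.6430875, Δφ=-1.7119673, Δλ=5.6666268 rad; a=sin²(Δφ/2)+cosφ1·cosφ2·sin²(Δλ/2)=0.6057960822; c=2·atan2(√a, √(1-a))=1.784000049; dist=6371·c=11365.864 ≈ 11365.9 km; running total=38502.1 km
Leg 3 bearing: y=sinΔλ·cosφ2=-0.46272807, x=cosφ1·sinφ2-sinφ1·cosφ2·cosΔλ=-0.86087833; θ=atan2(y, x)=-151.7417° <0 so +360° → 208.2583° ≈ 208.3°
Leg 4: φ1=-0.6430875, φ2=0.7052142, Δφ=1.3483018, Δλ=-3.1141526 rad; a=sin²(Δφ/2)+cosφ1·cosφ2·sin²(Δλ/2)=0.9989206777; c=2·atan2(√a, √(1-a))=3.075874747; dist=6371·c=19596.398 ≈ 19596.4 km; running total=58098.5 km
Leg 4 bearing: y=sinΔλ·cosφ2=-0.02089224, x=cosφ1·sinφ2-sinφ1·cosφ2·cosΔλ=0.06225868; θ=atan2(y, x)=-18.5503° <0 so +360° → 341.4497° ≈ 341.4°
Leg 5: φ1=0.7052142, φ2=0.7111030, Δφ=0.0058887, Δλ=-1.2280939 rad; a=sin²(Δφ/2)+cosφ1·cosφ2·sin²(Δλ/2)=0.1915377714; c=2·atan2(√a, √(1-a))=0.905967459; dist=6371·c=5771.919 ≈ 5771.9 km; running total=63870.4 km
Leg 5 bearing: y=sinΔλ·cosφ2=-0.71358555, x=cosφ1·sinφ2-sinφ1·cosφ2·cosΔλ=0.33196366; θ=atan2(y, x)=-65.0519° <0 so +360° → 294.9481° ≈ 294.9°
Leg 6: φ1=0.7111030, φ2=0.6957423, Δφ=-0.0153606, Δλ=3.3237509 rad; a=sin²(Δφ/2)+cosφ1·cosφ2·sin²(Δλ/2)=0.5767978729; c=2·atan2(√a, √(1-a))=1.725002505; dist=6371·c=10989.991 ≈ 10990.0 km; running total=74860.4 km
Leg 6 bearing: y=sinΔλ·cosφ2=-0.13904873, x=cosφ1·sinφ2-sinφ1·cosφ2·cosΔλ=0.97830149; θ=atan2(y, x)=-8.0894° <0 so +360° → 351.9106° ≈ 351.9°
Leg 7: φ1=0.6957423, φ2=0.4393814, Δφ=-0.2563609, Δλ=-1.0670960 rad; a=sin²(Δφ/2)+cosφ1·cosφ2·sin²(Δλ/2)=0.1960273352; c=2·atan2(√a, √(1-a))=0.917326123; dist=6371·c=5844.285 ≈ 5844.3 km; running total=80704.7 km
Leg 7 bearing: y=sinΔλ·cosφ2=-0.79261442, x=cosφ1·sinφ2-sinφ1·cosφ2·cosΔλ=0.04652797; θ=atan2(y, x)=-86.6405° <0 so +360° → 273.3595° ≈ 273.4°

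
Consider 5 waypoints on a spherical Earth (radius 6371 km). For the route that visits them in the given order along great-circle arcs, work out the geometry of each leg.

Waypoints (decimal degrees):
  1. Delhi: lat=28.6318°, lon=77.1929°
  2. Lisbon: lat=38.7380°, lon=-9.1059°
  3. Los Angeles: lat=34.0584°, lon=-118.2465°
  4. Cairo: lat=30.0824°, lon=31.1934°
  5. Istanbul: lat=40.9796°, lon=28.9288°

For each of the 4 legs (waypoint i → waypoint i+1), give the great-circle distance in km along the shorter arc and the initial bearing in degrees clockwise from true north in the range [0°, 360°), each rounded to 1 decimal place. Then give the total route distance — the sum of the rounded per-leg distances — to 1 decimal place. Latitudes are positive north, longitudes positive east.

Leg 1: φ1=0.4997192, φ2=0.6761056, Δφ=0.1763865, Δλ=-1.5061982 rad; a=sin²(Δφ/2)+cosφ1·cosφ2·sin²(Δλ/2)=0.3279767918; c=2·atan2(√a, √(1-a))=1.219573313; dist=6371·c=7769.902 ≈ 7769.9 km; running total=7769.9 km
Leg 1 bearing: y=sinΔλ·cosφ2=-0.77838865, x=cosφ1·sinφ2-sinφ1·cosφ2·cosΔλ=0.52511253; θ=atan2(y, x)=-55.9958° <0 so +360° → 304.0042° ≈ 304.0°
Leg 2: φ1=0.6761056, φ2=0.5944312, Δφ=-0.0816744, Δλ=-1.9048628 rad; a=sin²(Δφ/2)+cosφ1·cosφ2·sin²(Δλ/2)=0.4307186496; c=2·atan2(√a, √(1-a))=1.431786359; dist=6371·c=9121.911 ≈ 9121.9 km; running total=16891.8 km
Leg 2 bearing: y=sinΔλ·cosφ2=-0.78266686, x=cosφ1·sinφ2-sinφ1·cosφ2·cosΔλ=0.60682202; θ=atan2(y, x)=-52.2126° <0 so +360° → 307.7874° ≈ 307.8°
Leg 3: φ1=0.5944312, φ2=0.5250369, Δφ=-0.0693943, Δλ=2.6082183 rad; a=sin²(Δφ/2)+cosφ1·cosφ2·sin²(Δλ/2)=0.6682921127; c=2·atan2(√a, √(1-a))=1.914083439; dist=6371·c=12194.626 ≈ 12194.6 km; running total=29086.4 km
Leg 3 bearing: y=sinΔλ·cosφ2=0.43995752, x=cosφ1·sinφ2-sinφ1·cosφ2·cosΔλ=0.83255537; θ=atan2(y, x)=27.8539° ≈ 27.9°
Leg 4: φ1=0.5250369, φ2=0.7152289, Δφ=0.1901920, Δλ=-0.0395247 rad; a=sin²(Δφ/2)+cosφ1·cosφ2·sin²(Δλ/2)=0.0092711205; c=2·atan2(√a, √(1-a))=0.192872126; dist=6371·c=1228.788 ≈ 1228.8 km; running total=30315.2 km
Leg 4 bearing: y=sinΔλ·cosφ2=-0.02983115, x=cosφ1·sinφ2-sinφ1·cosφ2·cosΔλ=0.18934299; θ=atan2(y, x)=-8.9534° <0 so +360° → 351.0466° ≈ 351.0°

Leg 1: dist=7769.9 km, bearing=304.0°
Leg 2: dist=9121.9 km, bearing=307.8°
Leg 3: dist=12194.6 km, bearing=27.9°
Leg 4: dist=1228.8 km, bearing=351.0°
Total: 30315.2 km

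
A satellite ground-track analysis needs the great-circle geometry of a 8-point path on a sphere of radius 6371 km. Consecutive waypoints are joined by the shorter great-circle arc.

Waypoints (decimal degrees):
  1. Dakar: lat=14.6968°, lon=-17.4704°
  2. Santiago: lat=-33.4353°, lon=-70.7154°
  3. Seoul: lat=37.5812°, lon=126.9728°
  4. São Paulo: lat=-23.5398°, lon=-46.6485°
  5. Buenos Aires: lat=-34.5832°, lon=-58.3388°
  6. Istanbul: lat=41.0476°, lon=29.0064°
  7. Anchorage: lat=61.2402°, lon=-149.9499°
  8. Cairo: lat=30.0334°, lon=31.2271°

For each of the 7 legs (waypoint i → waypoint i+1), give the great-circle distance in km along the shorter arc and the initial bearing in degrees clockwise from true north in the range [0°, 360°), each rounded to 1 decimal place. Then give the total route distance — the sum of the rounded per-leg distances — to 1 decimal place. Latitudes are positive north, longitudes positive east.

Leg 1: φ1=0.2565075, φ2=-0.5835561, Δφ=-0.8400636, Δλ=-0.9293006 rad; a=sin²(Δφ/2)+cosφ1·cosφ2·sin²(Δλ/2)=0.3283812583; c=2·atan2(√a, √(1-a))=1.220434704; dist=6371·c=7775.390 ≈ 7775.4 km; running total=7775.4 km
Leg 1 bearing: y=sinΔλ·cosφ2=-0.66860958, x=cosφ1·sinφ2-sinφ1·cosφ2·cosΔλ=-0.65965844; θ=atan2(y, x)=-134.6139° <0 so +360° → 225.3861° ≈ 225.4°
Leg 2: φ1=-0.5835561, φ2=0.6559157, Δφ=1.2394717, Δλ=3.4503100 rad; a=sin²(Δφ/2)+cosφ1·cosφ2·sin²(Δλ/2)=0.9830588746; c=2·atan2(√a, √(1-a))=2.880535828; dist=6371·c=18351.894 ≈ 18351.9 km; running total=26127.3 km
Leg 2 bearing: y=sinΔλ·cosφ2=-0.24078761, x=cosφ1·sinφ2-sinφ1·cosφ2·cosΔλ=0.09293988; θ=atan2(y, x)=-68.8943° <0 so +360° → 291.1057° ≈ 291.1°
Leg 3: φ1=0.6559157, φ2=-0.4108470, Δφ=-1.0667627, Δλ=-3.0302633 rad; a=sin²(Δφ/2)+cosφ1·cosφ2·sin²(Δλ/2)=0.9828114315; c=2·atan2(√a, √(1-a))=2.878625251; dist=6371·c=18339.721 ≈ 18339.7 km; running total=44467.0 km
Leg 3 bearing: y=sinΔλ·cosφ2=-0.10185411, x=cosφ1·sinφ2-sinφ1·cosφ2·cosΔλ=0.23916151; θ=atan2(y, x)=-23.0682° <0 so +360° → 336.9318° ≈ 336.9°
Leg 4: φ1=-0.4108470, φ2=-0.6035907, Δφ=-0.1927437, Δλ=-0.2040342 rad; a=sin²(Δφ/2)+cosφ1·cosφ2·sin²(Δλ/2)=0.0170870709; c=2·atan2(√a, √(1-a))=0.262185357; dist=6371·c=1670.383 ≈ 1670.4 km; running total=46137.4 km
Leg 4 bearing: y=sinΔλ·cosφ2=-0.16681887, x=cosφ1·sinφ2-sinφ1·cosφ2·cosΔλ=-0.19837308; θ=atan2(y, x)=-139.9383° <0 so +360° → 220.0617° ≈ 220.1°
Leg 5: φ1=-0.6035907, φ2=0.7164158, Δφ=1.3200065, Δλ=1.5244613 rad; a=sin²(Δφ/2)+cosφ1·cosφ2·sin²(Δλ/2)=0.6719885218; c=2·atan2(√a, √(1-a))=1.921945458; dist=6371·c=12244.715 ≈ 12244.7 km; running total=58382.1 km
Leg 5 bearing: y=sinΔλ·cosφ2=0.75335486, x=cosφ1·sinφ2-sinφ1·cosφ2·cosΔλ=0.56047859; θ=atan2(y, x)=53.3516° ≈ 53.4°
Leg 6: φ1=0.7164158, φ2=1.0688431, Δφ=0.3524274, Δλ=-3.1233767 rad; a=sin²(Δφ/2)+cosφ1·cosφ2·sin²(Δλ/2)=0.3935587302; c=2·atan2(√a, √(1-a))=1.356272147; dist=6371·c=8640.810 ≈ 8640.8 km; running total=67022.9 km
Leg 6 bearing: y=sinΔλ·cosφ2=-0.00876394, x=cosφ1·sinφ2-sinφ1·cosφ2·cosΔλ=0.97703849; θ=atan2(y, x)=-0.5139° <0 so +360° → 359.4861° ≈ 359.5°
Leg 7: φ1=1.0688431, φ2=0.5241817, Δφ=-0.5446614, Δλ=3.1621352 rad; a=sin²(Δφ/2)+cosφ1·cosφ2·sin²(Δλ/2)=0.4888427158; c=2·atan2(√a, √(1-a))=1.548479906; dist=6371·c=9865.365 ≈ 9865.4 km; running total=76888.3 km
Leg 7 bearing: y=sinΔλ·cosφ2=-0.01778311, x=cosφ1·sinφ2-sinφ1·cosφ2·cosΔλ=0.99959283; θ=atan2(y, x)=-1.0192° <0 so +360° → 358.9808° ≈ 359.0°

Leg 1: dist=7775.4 km, bearing=225.4°
Leg 2: dist=18351.9 km, bearing=291.1°
Leg 3: dist=18339.7 km, bearing=336.9°
Leg 4: dist=1670.4 km, bearing=220.1°
Leg 5: dist=12244.7 km, bearing=53.4°
Leg 6: dist=8640.8 km, bearing=359.5°
Leg 7: dist=9865.4 km, bearing=359.0°
Total: 76888.3 km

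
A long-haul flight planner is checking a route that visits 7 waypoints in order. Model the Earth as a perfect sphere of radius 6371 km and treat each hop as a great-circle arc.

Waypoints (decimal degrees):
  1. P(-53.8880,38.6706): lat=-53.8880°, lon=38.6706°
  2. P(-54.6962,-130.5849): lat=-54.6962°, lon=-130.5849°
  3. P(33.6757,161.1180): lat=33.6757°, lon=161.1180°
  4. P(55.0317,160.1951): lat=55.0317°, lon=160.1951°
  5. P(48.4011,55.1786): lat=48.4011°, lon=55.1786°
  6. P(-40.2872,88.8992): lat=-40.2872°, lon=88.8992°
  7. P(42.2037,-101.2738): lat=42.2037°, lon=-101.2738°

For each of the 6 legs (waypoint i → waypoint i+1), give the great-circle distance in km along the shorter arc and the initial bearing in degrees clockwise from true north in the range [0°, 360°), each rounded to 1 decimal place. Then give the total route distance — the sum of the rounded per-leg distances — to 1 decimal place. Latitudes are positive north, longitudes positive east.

Leg 1: dist=7900.9 km, bearing=186.5°
Leg 2: dist=11780.3 km, bearing=306.5°
Leg 3: dist=2375.8 km, bearing=358.5°
Leg 4: dist=6566.6 km, bearing=311.6°
Leg 5: dist=10404.8 km, bearing=154.9°
Leg 6: dist=19138.9 km, bearing=72.6°
Total: 58167.3 km

Leg 1: φ1=-0.9405230, φ2=-0.9546288, Δφ=-0.0141058, Δλ=-2.9540658 rad; a=sin²(Δφ/2)+cosφ1·cosφ2·sin²(Δλ/2)=0.3376653706; c=2·atan2(√a, √(1-a))=1.240134304; dist=6371·c=7900.896 ≈ 7900.9 km; running total=7900.9 km
Leg 1 bearing: y=sinΔλ·cosφ2=-0.10773993, x=cosφ1·sinφ2-sinφ1·cosφ2·cosΔλ=-0.93967121; θ=atan2(y, x)=-173.4592° <0 so +360° → 186.5408° ≈ 186.5°
Leg 2: φ1=-0.9546288, φ2=0.5877518, Δφ=1.5423806, Δλ=5.0911760 rad; a=sin²(Δφ/2)+cosφ1·cosφ2·sin²(Δλ/2)=0.6373372313; c=2·atan2(√a, √(1-a))=1.849047453; dist=6371·c=11780.281 ≈ 11780.3 km; running total=19681.2 km
Leg 2 bearing: y=sinΔλ·cosφ2=-0.77319867, x=cosφ1·sinφ2-sinφ1·cosφ2·cosΔλ=0.57159230; θ=atan2(y, x)=-53.5261° <0 so +360° → 306.4739° ≈ 306.5°
Leg 3: φ1=0.5877518, φ2=0.9604844, Δφ=0.3727325, Δλ=-0.0161076 rad; a=sin²(Δφ/2)+cosφ1·cosφ2·sin²(Δλ/2)=0.0343630628; c=2·atan2(√a, √(1-a))=0.372902381; dist=6371·c=2375.761 ≈ 2375.8 km; running total=22057.0 km
Leg 3 bearing: y=sinΔλ·cosφ2=-0.00923126, x=cosφ1·sinφ2-sinφ1·cosφ2·cosΔλ=0.36420290; θ=atan2(y, x)=-1.4519° <0 so +360° → 358.5481° ≈ 358.5°
Leg 4: φ1=0.9604844, φ2=0.8447586, Δφ=-0.1157258, Δλ=-1.8328837 rad; a=sin²(Δφ/2)+cosφ1·cosφ2·sin²(Δλ/2)=0.2428896660; c=2·atan2(√a, √(1-a))=1.030697600; dist=6371·c=6566.574 ≈ 6566.6 km; running total=28623.6 km
Leg 4 bearing: y=sinΔλ·cosφ2=-0.64124010, x=cosφ1·sinφ2-sinφ1·cosφ2·cosΔλ=0.56955091; θ=atan2(y, x)=-48.3884° <0 so +360° → 311.6116° ≈ 311.6°
Leg 5: φ1=0.8447586, φ2=-0.7031443, Δφ=-1.5479028, Δλ=0.5885355 rad; a=sin²(Δφ/2)+cosφ1·cosφ2·sin²(Δλ/2)=0.5311574021; c=2·atan2(√a, √(1-a))=1.633151531; dist=6371·c=10404.808 ≈ 10404.8 km; running total=39028.4 km
Leg 5 bearing: y=sinΔλ·cosφ2=0.42347058, x=cosφ1·sinφ2-sinφ1·cosφ2·cosΔλ=-0.90376409; θ=atan2(y, x)=154.8939° ≈ 154.9°
Leg 6: φ1=-0.7031443, φ2=0.7365935, Δφ=1.4397378, Δλ=-3.3191450 rad; a=sin²(Δφ/2)+cosφ1·cosφ2·sin²(Δλ/2)=0.9952786276; c=2·atan2(√a, √(1-a))=3.004059797; dist=6371·c=19138.865 ≈ 19138.9 km; running total=58167.3 km
Leg 6 bearing: y=sinΔλ·cosφ2=0.13083393, x=cosφ1·sinφ2-sinφ1·cosφ2·cosΔλ=0.04097323; θ=atan2(y, x)=72.6110° ≈ 72.6°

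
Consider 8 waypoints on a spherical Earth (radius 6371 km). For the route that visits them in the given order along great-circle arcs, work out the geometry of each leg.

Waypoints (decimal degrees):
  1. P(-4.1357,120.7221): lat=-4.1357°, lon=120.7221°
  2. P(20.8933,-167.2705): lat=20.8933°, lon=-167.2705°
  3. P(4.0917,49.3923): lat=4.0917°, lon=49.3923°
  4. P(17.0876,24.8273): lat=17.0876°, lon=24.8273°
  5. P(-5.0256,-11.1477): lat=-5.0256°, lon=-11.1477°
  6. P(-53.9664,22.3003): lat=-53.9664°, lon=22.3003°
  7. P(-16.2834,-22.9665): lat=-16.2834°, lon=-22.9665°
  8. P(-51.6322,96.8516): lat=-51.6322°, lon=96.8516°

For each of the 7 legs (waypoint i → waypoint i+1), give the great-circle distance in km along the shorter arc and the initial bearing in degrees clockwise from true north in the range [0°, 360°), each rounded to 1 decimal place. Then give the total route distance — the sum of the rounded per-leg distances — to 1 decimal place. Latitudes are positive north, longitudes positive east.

Leg 1: dist=8317.9 km, bearing=67.0°
Leg 2: dist=15147.5 km, bearing=300.6°
Leg 3: dist=3042.9 km, bearing=300.2°
Leg 4: dist=4654.1 km, bearing=241.3°
Leg 5: dist=6222.3 km, bearing=157.0°
Leg 6: dist=5713.2 km, bearing=299.2°
Leg 7: dist=10494.9 km, bearing=147.3°
Total: 53592.8 km

Leg 1: φ1=-0.0721816, φ2=0.3646569, Δφ=0.4368385, Δλ=-5.0264191 rad; a=sin²(Δφ/2)+cosφ1·cosφ2·sin²(Δλ/2)=0.3689439750; c=2·atan2(√a, √(1-a))=1.305586204; dist=6371·c=8317.890 ≈ 8317.9 km; running total=8317.9 km
Leg 1 bearing: y=sinΔλ·cosφ2=0.88855820, x=cosφ1·sinφ2-sinφ1·cosφ2·cosΔλ=0.37651241; θ=atan2(y, x)=67.0360° ≈ 67.0°
Leg 2: φ1=0.3646569, φ2=0.0714136, Δφ=-0.2932432, Δλ=3.7814792 rad; a=sin²(Δφ/2)+cosφ1·cosφ2·sin²(Δλ/2)=0.8610307480; c=2·atan2(√a, √(1-a))=2.377573808; dist=6371·c=15147.523 ≈ 15147.5 km; running total=23465.4 km
Leg 2 bearing: y=sinΔλ·cosφ2=-0.59558252, x=cosφ1·sinφ2-sinφ1·cosφ2·cosΔλ=0.35200662; θ=atan2(y, x)=-59.4157° <0 so +360° → 300.5843° ≈ 300.6°
Leg 3: φ1=0.0714136, φ2=0.2982349, Δφ=0.2268212, Δλ=-0.4287401 rad; a=sin²(Δφ/2)+cosφ1·cosφ2·sin²(Δλ/2)=0.0559538447; c=2·atan2(√a, √(1-a))=0.477618115; dist=6371·c=3042.905 ≈ 3042.9 km; running total=26508.3 km
Leg 3 bearing: y=sinΔλ·cosφ2=-0.39737378, x=cosφ1·sinφ2-sinφ1·cosφ2·cosΔλ=0.23105438; θ=atan2(y, x)=-59.8240° <0 so +360° → 300.1760° ≈ 300.2°
Leg 4: φ1=0.2982349, φ2=-0.0877133, Δφ=-0.3859481, Δλ=-0.6278822 rad; a=sin²(Δφ/2)+cosφ1·cosφ2·sin²(Δλ/2)=0.1275822575; c=2·atan2(√a, √(1-a))=0.730508077; dist=6371·c=4654.067 ≈ 4654.1 km; running total=31162.4 km
Leg 4 bearing: y=sinΔλ·cosφ2=-0.58517391, x=cosφ1·sinφ2-sinφ1·cosφ2·cosΔλ=-0.32061129; θ=atan2(y, x)=-118.7179° <0 so +360° → 241.2821° ≈ 241.3°
Leg 5: φ1=-0.0877133, φ2=-0.9418914, Δφ=-0.8541781, Δλ=0.5837777 rad; a=sin²(Δφ/2)+cosφ1·cosφ2·sin²(Δλ/2)=0.2201053928; c=2·atan2(√a, √(1-a))=0.976664926; dist=6371·c=6222.332 ≈ 6222.3 km; running total=37384.7 km
Leg 5 bearing: y=sinΔλ·cosφ2=0.32423689, x=cosφ1·sinφ2-sinφ1·cosφ2·cosΔλ=-0.76256572; θ=atan2(y, x)=156.9652° ≈ 157.0°
Leg 6: φ1=-0.9418914, φ2=-0.2841989, Δφ=0.6576924, Δλ=-0.7900547 rad; a=sin²(Δφ/2)+cosφ1·cosφ2·sin²(Δλ/2)=0.1879222183; c=2·atan2(√a, √(1-a))=0.896746071; dist=6371·c=5713.169 ≈ 5713.2 km; running total=43097.9 km
Leg 6 bearing: y=sinΔλ·cosφ2=-0.68189552, x=cosφ1·sinφ2-sinφ1·cosφ2·cosΔλ=0.38137689; θ=atan2(y, x)=-60.7822° <0 so +360° → 299.2178° ≈ 299.2°
Leg 7: φ1=-0.2841989, φ2=-0.9011519, Δφ=-0.6169529, Δλ=2.0912203 rad; a=sin²(Δφ/2)+cosφ1·cosφ2·sin²(Δλ/2)=0.5382140406; c=2·atan2(√a, √(1-a))=1.647299010; dist=6371·c=10494.942 ≈ 10494.9 km; running total=53592.8 km
Leg 7 bearing: y=sinΔλ·cosφ2=0.53853083, x=cosφ1·sinφ2-sinφ1·cosφ2·cosΔλ=-0.83913246; θ=atan2(y, x)=147.3088° ≈ 147.3°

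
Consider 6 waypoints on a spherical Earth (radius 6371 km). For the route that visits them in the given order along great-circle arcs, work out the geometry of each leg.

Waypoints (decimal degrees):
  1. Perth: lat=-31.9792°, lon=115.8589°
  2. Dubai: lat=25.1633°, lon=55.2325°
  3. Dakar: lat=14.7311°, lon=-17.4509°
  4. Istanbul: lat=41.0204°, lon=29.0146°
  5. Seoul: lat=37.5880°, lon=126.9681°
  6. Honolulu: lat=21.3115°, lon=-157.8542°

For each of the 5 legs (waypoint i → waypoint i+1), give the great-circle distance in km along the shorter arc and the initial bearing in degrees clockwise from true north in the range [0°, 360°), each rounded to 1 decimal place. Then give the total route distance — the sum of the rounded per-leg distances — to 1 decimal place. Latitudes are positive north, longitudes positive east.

Leg 1: dist=9039.3 km, bearing=307.1°
Leg 2: dist=7602.0 km, bearing=276.7°
Leg 3: dist=5334.3 km, bearing=47.4°
Leg 4: dist=7948.3 km, bearing=55.9°
Leg 5: dist=7312.3 km, bearing=81.0°
Total: 37236.2 km

Leg 1: φ1=-0.5581423, φ2=0.4391824, Δφ=0.9973248, Δλ=-1.0581303 rad; a=sin²(Δφ/2)+cosφ1·cosφ2·sin²(Δλ/2)=0.4243056654; c=2·atan2(√a, √(1-a))=1.418823344; dist=6371·c=9039.324 ≈ 9039.3 km; running total=9039.3 km
Leg 1 bearing: y=sinΔλ·cosφ2=-0.78873991, x=cosφ1·sinφ2-sinφ1·cosφ2·cosΔλ=0.59579428; θ=atan2(y, x)=-52.9335° <0 so +360° → 307.0665° ≈ 307.1°
Leg 2: φ1=0.4391824, φ2=0.2571062, Δφ=-0.1820762, Δλ=-1.2685646 rad; a=sin²(Δφ/2)+cosφ1·cosφ2·sin²(Δλ/2)=0.3156650539; c=2·atan2(√a, √(1-a))=1.193218613; dist=6371·c=7601.996 ≈ 7602.0 km; running total=16641.3 km
Leg 2 bearing: y=sinΔλ·cosφ2=-0.92329433, x=cosφ1·sinφ2-sinφ1·cosφ2·cosΔλ=0.10775017; θ=atan2(y, x)=-83.3436° <0 so +360° → 276.6564° ≈ 276.7°
Leg 3: φ1=0.2571062, φ2=0.7159410, Δφ=0.4588348, Δλ=0.8109760 rad; a=sin²(Δφ/2)+cosφ1·cosφ2·sin²(Δλ/2)=0.1652562419; c=2·atan2(√a, √(1-a))=0.837277667; dist=6371·c=5334.296 ≈ 5334.3 km; running total=21975.6 km
Leg 3 bearing: y=sinΔλ·cosφ2=0.54696470, x=cosφ1·sinφ2-sinφ1·cosφ2·cosΔλ=0.50260928; θ=atan2(y, x)=47.4199° ≈ 47.4°
Leg 4: φ1=0.7159410, φ2=0.6560344, Δφ=-0.0599067, Δλ=1.7096111 rad; a=sin²(Δφ/2)+cosφ1·cosφ2·sin²(Δλ/2)=0.3411896218; c=2·atan2(√a, √(1-a))=1.247577072; dist=6371·c=7948.314 ≈ 7948.3 km; running total=29923.9 km
Leg 4 bearing: y=sinΔλ·cosφ2=0.78479491, x=cosφ1·sinφ2-sinφ1·cosφ2·cosΔλ=0.53217855; θ=atan2(y, x)=55.8583° ≈ 55.9°
Leg 5: φ1=0.6560344, φ2=0.3719558, Δφ=-0.2840785, Δλ=-4.9710869 rad; a=sin²(Δφ/2)+cosφ1·cosφ2·sin²(Δλ/2)=0.2947272961; c=2·atan2(√a, √(1-a))=1.147744205; dist=6371·c=7312.278 ≈ 7312.3 km; running total=37236.2 km
Leg 5 bearing: y=sinΔλ·cosφ2=0.90061767, x=cosφ1·sinφ2-sinφ1·cosφ2·cosΔλ=0.14261935; θ=atan2(y, x)=81.0015° ≈ 81.0°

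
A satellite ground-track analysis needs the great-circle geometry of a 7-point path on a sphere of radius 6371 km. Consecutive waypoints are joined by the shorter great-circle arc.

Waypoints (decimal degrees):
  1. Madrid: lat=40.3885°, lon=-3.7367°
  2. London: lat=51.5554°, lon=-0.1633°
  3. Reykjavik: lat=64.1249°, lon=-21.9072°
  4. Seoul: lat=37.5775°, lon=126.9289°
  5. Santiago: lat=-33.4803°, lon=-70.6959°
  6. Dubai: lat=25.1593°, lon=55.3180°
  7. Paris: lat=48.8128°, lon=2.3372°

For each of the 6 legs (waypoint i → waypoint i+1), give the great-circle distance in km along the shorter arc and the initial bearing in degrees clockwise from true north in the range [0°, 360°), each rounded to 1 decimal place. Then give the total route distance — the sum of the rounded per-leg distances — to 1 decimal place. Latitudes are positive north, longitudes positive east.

Leg 1: dist=1271.6 km, bearing=11.3°
Leg 2: dist=1881.1 km, bearing=326.2°
Leg 3: dist=8379.7 km, bearing=25.1°
Leg 4: dist=18359.3 km, bearing=79.3°
Leg 5: dist=14757.8 km, bearing=85.2°
Leg 6: dist=5253.9 km, bearing=314.3°
Total: 49903.4 km

Leg 1: φ1=0.7049123, φ2=0.8998115, Δφ=0.1948992, Δλ=0.0623676 rad; a=sin²(Δφ/2)+cosφ1·cosφ2·sin²(Δλ/2)=0.0099267663; c=2·atan2(√a, √(1-a))=0.199597477; dist=6371·c=1271.636 ≈ 1271.6 km; running total=1271.6 km
Leg 1 bearing: y=sinΔλ·cosφ2=0.03875239, x=cosφ1·sinφ2-sinφ1·cosφ2·cosΔλ=0.19445090; θ=atan2(y, x)=11.2709° ≈ 11.3°
Leg 2: φ1=0.8998115, φ2=1.1191906, Δφ=0.2193792, Δλ=-0.3795026 rad; a=sin²(Δφ/2)+cosφ1·cosφ2·sin²(Δλ/2)=0.0216367452; c=2·atan2(√a, √(1-a))=0.295260028; dist=6371·c=1881.102 ≈ 1881.1 km; running total=3152.7 km
Leg 2 bearing: y=sinΔλ·cosφ2=-0.16167212, x=cosφ1·sinφ2-sinφ1·cosφ2·cosΔλ=0.24194320; θ=atan2(y, x)=-33.7518° <0 so +360° → 326.2482° ≈ 326.2°
Leg 3: φ1=1.1191906, φ2=0.6558511, Δφ=-0.4633395, Δλ=2.5976800 rad; a=sin²(Δφ/2)+cosφ1·cosφ2·sin²(Δλ/2)=0.3736297992; c=2·atan2(√a, √(1-a))=1.315284758; dist=6371·c=8379.679 ≈ 8379.7 km; running total=11532.4 km
Leg 3 bearing: y=sinΔλ·cosφ2=0.41012432, x=cosφ1·sinφ2-sinφ1·cosφ2·cosΔλ=0.87631064; θ=atan2(y, x)=25.0802° ≈ 25.1°
Leg 4: φ1=0.6558511, φ2=-0.5843415, Δφ=-1.2401926, Δλ=-3.4492034 rad; a=sin²(Δφ/2)+cosφ1·cosφ2·sin²(Δλ/2)=0.9832076832; c=2·atan2(√a, √(1-a))=2.881691428; dist=6371·c=18359.256 ≈ 18359.3 km; running total=29891.7 km
Leg 4 bearing: y=sinΔλ·cosφ2=0.25254343, x=cosφ1·sinφ2-sinφ1·cosφ2·cosΔλ=0.04757263; θ=atan2(y, x)=79.3320° ≈ 79.3°
Leg 5: φ1=-0.5843415, φ2=0.4391126, Δφ=1.0234541, Δλ=2.1993575 rad; a=sin²(Δφ/2)+cosφ1·cosφ2·sin²(Δλ/2)=0.8392105085; c=2·atan2(√a, √(1-a))=2.316407592; dist=6371·c=14757.833 ≈ 14757.8 km; running total=44649.5 km
Leg 5 bearing: y=sinΔλ·cosφ2=0.73213588, x=cosφ1·sinφ2-sinφ1·cosφ2·cosΔλ=0.06100805; θ=atan2(y, x)=85.2366° ≈ 85.2°
Leg 6: φ1=0.4391126, φ2=0.8519441, Δφ=0.4128315, Δλ=-0.9246894 rad; a=sin²(Δφ/2)+cosφ1·cosφ2·sin²(Δλ/2)=0.1605944711; c=2·atan2(√a, √(1-a))=0.824654028; dist=6371·c=5253.871 ≈ 5253.9 km; running total=49903.4 km
Leg 6 bearing: y=sinΔλ·cosφ2=-0.52578570, x=cosφ1·sinφ2-sinφ1·cosφ2·cosΔλ=0.51260603; θ=atan2(y, x)=-45.7272° <0 so +360° → 314.2728° ≈ 314.3°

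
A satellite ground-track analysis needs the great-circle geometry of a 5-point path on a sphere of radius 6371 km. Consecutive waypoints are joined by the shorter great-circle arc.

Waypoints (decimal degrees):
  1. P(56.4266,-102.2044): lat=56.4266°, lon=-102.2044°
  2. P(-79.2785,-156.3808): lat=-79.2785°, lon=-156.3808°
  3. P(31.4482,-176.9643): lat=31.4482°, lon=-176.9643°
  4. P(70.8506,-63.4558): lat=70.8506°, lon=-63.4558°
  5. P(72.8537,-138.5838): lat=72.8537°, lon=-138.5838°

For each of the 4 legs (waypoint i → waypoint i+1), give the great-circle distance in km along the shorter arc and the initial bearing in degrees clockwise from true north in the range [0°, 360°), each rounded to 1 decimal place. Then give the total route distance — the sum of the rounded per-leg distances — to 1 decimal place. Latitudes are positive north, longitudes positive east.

Leg 1: dist=15492.2 km, bearing=193.4°
Leg 2: dist=12381.4 km, bearing=341.2°
Leg 3: dist=7515.7 km, bearing=19.0°
Leg 4: dist=2440.9 km, bearing=310.3°
Total: 37830.2 km

Leg 1: φ1=0.9848300, φ2=-1.3836709, Δφ=-2.3685008, Δλ=-0.9455566 rad; a=sin²(Δφ/2)+cosφ1·cosφ2·sin²(Δλ/2)=0.8792097178; c=2·atan2(√a, √(1-a))=2.431680962; dist=6371·c=15492.239 ≈ 15492.2 km; running total=15492.2 km
Leg 1 bearing: y=sinΔλ·cosφ2=-0.15084168, x=cosφ1·sinφ2-sinφ1·cosφ2·cosΔλ=-0.63407156; θ=atan2(y, x)=-166.6184° <0 so +360° → 193.3816° ≈ 193.4°
Leg 2: φ1=-1.3836709, φ2=0.5488746, Δφ=1.9325455, Δλ=-0.3592498 rad; a=sin²(Δφ/2)+cosφ1·cosφ2·sin²(Δλ/2)=0.6820212888; c=2·atan2(√a, √(1-a))=1.943400965; dist=6371·c=12381.408 ≈ 12381.4 km; running total=27873.6 km
Leg 2 bearing: y=sinΔλ·cosφ2=-0.29993042, x=cosφ1·sinφ2-sinφ1·cosφ2·cosΔλ=0.88176797; θ=atan2(y, x)=-18.7856° <0 so +360° → 341.2144° ≈ 341.2°
Leg 3: φ1=0.5488746, φ2=1.2365762, Δφ=0.6877016, Δλ=1.9810971 rad; a=sin²(Δφ/2)+cosφ1·cosφ2·sin²(Δλ/2)=0.3093844794; c=2·atan2(√a, √(1-a))=1.179668791; dist=6371·c=7515.670 ≈ 7515.7 km; running total=35389.3 km
Leg 3 bearing: y=sinΔλ·cosφ2=0.30080611, x=cosφ1·sinφ2-sinφ1·cosφ2·cosΔλ=0.87417308; θ=atan2(y, x)=18.9885° ≈ 19.0°
Leg 4: φ1=1.2365762, φ2=1.2715369, Δφ=0.0349607, Δλ=-1.3112310 rad; a=sin²(Δφ/2)+cosφ1·cosφ2·sin²(Δλ/2)=0.0362490117; c=2·atan2(√a, √(1-a))=0.383122324; dist=6371·c=2440.872 ≈ 2440.9 km; running total=37830.2 km
Leg 4 bearing: y=sinΔλ·cosφ2=-0.28493685, x=cosφ1·sinφ2-sinφ1·cosφ2·cosΔλ=0.24197329; θ=atan2(y, x)=-49.6615° <0 so +360° → 310.3385° ≈ 310.3°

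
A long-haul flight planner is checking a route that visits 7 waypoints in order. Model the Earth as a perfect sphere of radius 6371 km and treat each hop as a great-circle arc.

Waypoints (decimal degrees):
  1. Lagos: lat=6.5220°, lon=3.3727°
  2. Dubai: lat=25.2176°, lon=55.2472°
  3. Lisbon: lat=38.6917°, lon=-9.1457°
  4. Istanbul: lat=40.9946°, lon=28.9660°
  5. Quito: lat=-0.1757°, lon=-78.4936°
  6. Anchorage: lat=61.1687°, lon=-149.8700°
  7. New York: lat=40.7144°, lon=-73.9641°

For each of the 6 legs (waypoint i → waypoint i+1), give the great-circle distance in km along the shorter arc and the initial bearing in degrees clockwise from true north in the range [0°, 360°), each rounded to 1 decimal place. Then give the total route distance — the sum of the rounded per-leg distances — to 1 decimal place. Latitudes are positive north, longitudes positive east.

Leg 1: dist=5881.3 km, bearing=63.2°
Leg 2: dist=6131.6 km, bearing=300.9°
Leg 3: dist=3238.0 km, bearing=73.2°
Leg 4: dist=11476.1 km, bearing=281.5°
Leg 5: dist=9039.8 km, bearing=332.5°
Leg 6: dist=5411.5 km, bearing=78.3°
Total: 41178.3 km

Leg 1: φ1=0.1138304, φ2=0.4401301, Δφ=0.3262998, Δλ=0.9053808 rad; a=sin²(Δφ/2)+cosφ1·cosφ2·sin²(Δλ/2)=0.1983371657; c=2·atan2(√a, √(1-a))=0.923131619; dist=6371·c=5881.272 ≈ 5881.3 km; running total=5881.3 km
Leg 1 bearing: y=sinΔλ·cosφ2=0.71168862, x=cosφ1·sinφ2-sinφ1·cosφ2·cosΔλ=0.35985753; θ=atan2(y, x)=63.1771° ≈ 63.2°
Leg 2: φ1=0.4401301, φ2=0.6752976, Δφ=0.2351674, Δλ=-1.1238681 rad; a=sin²(Δφ/2)+cosφ1·cosφ2·sin²(Δλ/2)=0.2142347579; c=2·atan2(√a, √(1-a))=0.962426557; dist=6371·c=6131.620 ≈ 6131.6 km; running total=12012.9 km
Leg 2 bearing: y=sinΔλ·cosφ2=-0.70385740, x=cosφ1·sinφ2-sinφ1·cosφ2·cosΔλ=0.42182658; θ=atan2(y, x)=-59.0655° <0 so +360° → 300.9345° ≈ 300.9°
Leg 3: φ1=0.6752976, φ2=0.7154907, Δφ=0.0401932, Δλ=0.6651746 rad; a=sin²(Δφ/2)+cosφ1·cosφ2·sin²(Δλ/2)=0.0632008162; c=2·atan2(√a, √(1-a))=0.508248178; dist=6371·c=3238.049 ≈ 3238.0 km; running total=15250.9 km
Leg 3 bearing: y=sinΔλ·cosφ2=0.46584232, x=cosφ1·sinφ2-sinφ1·cosφ2·cosΔλ=0.14077226; θ=atan2(y, x)=73.1858° ≈ 73.2°
Leg 4: φ1=0.7154907, φ2=-0.0030665, Δφ=-0.7185573, Δλ=-1.8755238 rad; a=sin²(Δφ/2)+cosφ1·cosφ2·sin²(Δλ/2)=0.6142335319; c=2·atan2(√a, √(1-a))=1.801299137; dist=6371·c=11476.077 ≈ 11476.1 km; running total=26727.0 km
Leg 4 bearing: y=sinΔλ·cosφ2=-0.95392426, x=cosφ1·sinφ2-sinφ1·cosφ2·cosΔλ=0.19450272; θ=atan2(y, x)=-78.4755° <0 so +360° → 281.5245° ≈ 281.5°
Leg 5: φ1=-0.0030665, φ2=1.0675952, Δφ=1.0706618, Δλ=-1.2457532 rad; a=sin²(Δφ/2)+cosφ1·cosφ2·sin²(Δλ/2)=0.4243432077; c=2·atan2(√a, √(1-a))=1.418899303; dist=6371·c=9039.807 ≈ 9039.8 km; running total=35766.8 km
Leg 5 bearing: y=sinΔλ·cosφ2=-0.45698116, x=cosφ1·sinφ2-sinφ1·cosφ2·cosΔλ=0.87651150; θ=atan2(y, x)=-27.5359° <0 so +360° → 332.4641° ≈ 332.5°
Leg 6: φ1=1.0675952, φ2=0.7106003, Δφ=-0.3569949, Δλ=1.3248079 rad; a=sin²(Δφ/2)+cosφ1·cosφ2·sin²(Δλ/2)=0.1697787428; c=2·atan2(√a, √(1-a))=0.849388388; dist=6371·c=5411.453 ≈ 5411.5 km; running total=41178.3 km
Leg 6 bearing: y=sinΔλ·cosφ2=0.73515331, x=cosφ1·sinφ2-sinφ1·cosφ2·cosΔλ=0.15285710; θ=atan2(y, x)=78.2541° ≈ 78.3°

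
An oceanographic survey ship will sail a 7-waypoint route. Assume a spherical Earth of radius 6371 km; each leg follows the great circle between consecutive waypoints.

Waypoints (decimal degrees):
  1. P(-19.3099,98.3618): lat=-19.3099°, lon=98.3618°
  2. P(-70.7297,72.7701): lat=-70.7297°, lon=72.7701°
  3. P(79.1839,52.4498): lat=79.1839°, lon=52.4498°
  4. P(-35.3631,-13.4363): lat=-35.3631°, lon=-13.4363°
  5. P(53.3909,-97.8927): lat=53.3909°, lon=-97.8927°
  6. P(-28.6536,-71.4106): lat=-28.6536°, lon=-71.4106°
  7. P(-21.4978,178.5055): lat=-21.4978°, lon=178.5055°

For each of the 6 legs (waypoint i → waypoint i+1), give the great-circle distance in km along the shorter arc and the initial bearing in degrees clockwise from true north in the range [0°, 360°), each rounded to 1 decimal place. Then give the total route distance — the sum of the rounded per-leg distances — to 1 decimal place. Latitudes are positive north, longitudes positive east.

Leg 1: φ1=-0.3370213, φ2=-1.2344661, Δφ=-0.8974448, Δλ=-0.4466594 rad; a=sin²(Δφ/2)+cosφ1·cosφ2·sin²(Δλ/2)=0.2034730910; c=2·atan2(√a, √(1-a))=0.935949965; dist=6371·c=5962.937 ≈ 5962.9 km; running total=5962.9 km
Leg 1 bearing: y=sinΔλ·cosφ2=-0.14255603, x=cosφ1·sinφ2-sinφ1·cosφ2·cosΔλ=-0.79244239; θ=atan2(y, x)=-169.8019° <0 so +360° → 190.1981° ≈ 190.2°
Leg 2: φ1=-1.2344661, φ2=1.3820198, Δφ=2.6164859, Δλ=-0.3546561 rad; a=sin²(Δφ/2)+cosφ1·cosφ2·sin²(Δλ/2)=0.9345623465; c=2·atan2(√a, √(1-a))=2.624226134; dist=6371·c=16718.945 ≈ 16718.9 km; running total=22681.8 km
Leg 2 bearing: y=sinΔλ·cosφ2=-0.06516737, x=cosφ1·sinφ2-sinφ1·cosφ2·cosΔλ=0.49028102; θ=atan2(y, x)=-7.5713° <0 so +360° → 352.4287° ≈ 352.4°
Leg 3: φ1=1.3820198, φ2=-0.6172025, Δφ=-1.9992223, Δλ=-1.1499294 rad; a=sin²(Δφ/2)+cosφ1·cosφ2·sin²(Δλ/2)=0.7529758101; c=2·atan2(√a, √(1-a))=2.101281184; dist=6371·c=13387.262 ≈ 13387.3 km; running total=36069.1 km
Leg 3 bearing: y=sinΔλ·cosφ2=-0.74433610, x=cosφ1·sinφ2-sinφ1·cosφ2·cosΔλ=-0.43586319; θ=atan2(y, x)=-120.3521° <0 so +360° → 239.6479° ≈ 239.6°
Leg 4: φ1=-0.6172025, φ2=0.9318470, Δφ=1.5490495, Δλ=-1.4740423 rad; a=sin²(Δφ/2)+cosφ1·cosφ2·sin²(Δλ/2)=0.7088000355; c=2·atan2(√a, √(1-a))=2.001598781; dist=6371·c=12752.186 ≈ 12752.2 km; running total=48821.3 km
Leg 4 bearing: y=sinΔλ·cosφ2=-0.59356322, x=cosφ1·sinφ2-sinφ1·cosφ2·cosΔλ=0.68796285; θ=atan2(y, x)=-40.7871° <0 so +360° → 319.2129° ≈ 319.2°
Leg 5: φ1=0.9318470, φ2=-0.5000997, Δφ=-1.4319467, Δλ=0.4621998 rad; a=sin²(Δφ/2)+cosφ1·cosφ2·sin²(Δλ/2)=0.4582530356; c=2·atan2(√a, √(1-a))=1.487205083; dist=6371·c=9474.984 ≈ 9475.0 km; running total=58296.3 km
Leg 5 bearing: y=sinΔλ·cosφ2=0.39130873, x=cosφ1·sinφ2-sinφ1·cosφ2·cosΔλ=-0.91646399; θ=atan2(y, x)=156.8786° ≈ 156.9°
Leg 6: φ1=-0.5000997, φ2=-0.3752074, Δφ=0.1248923, Δλ=4.3618588 rad; a=sin²(Δφ/2)+cosφ1·cosφ2·sin²(Δλ/2)=0.5523264658; c=2·atan2(√a, √(1-a))=1.675641237; dist=6371·c=10675.510 ≈ 10675.5 km; running total=68971.8 km
Leg 6 bearing: y=sinΔλ·cosφ2=-0.87385282, x=cosφ1·sinφ2-sinφ1·cosφ2·cosΔλ=-0.47479365; θ=atan2(y, x)=-118.5167° <0 so +360° → 241.4833° ≈ 241.5°

Leg 1: dist=5962.9 km, bearing=190.2°
Leg 2: dist=16718.9 km, bearing=352.4°
Leg 3: dist=13387.3 km, bearing=239.6°
Leg 4: dist=12752.2 km, bearing=319.2°
Leg 5: dist=9475.0 km, bearing=156.9°
Leg 6: dist=10675.5 km, bearing=241.5°
Total: 68971.8 km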